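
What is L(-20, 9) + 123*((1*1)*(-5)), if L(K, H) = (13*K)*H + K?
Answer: -2975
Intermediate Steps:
L(K, H) = K + 13*H*K (L(K, H) = 13*H*K + K = K + 13*H*K)
L(-20, 9) + 123*((1*1)*(-5)) = -20*(1 + 13*9) + 123*((1*1)*(-5)) = -20*(1 + 117) + 123*(1*(-5)) = -20*118 + 123*(-5) = -2360 - 615 = -2975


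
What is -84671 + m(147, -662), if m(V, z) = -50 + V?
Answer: -84574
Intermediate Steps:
-84671 + m(147, -662) = -84671 + (-50 + 147) = -84671 + 97 = -84574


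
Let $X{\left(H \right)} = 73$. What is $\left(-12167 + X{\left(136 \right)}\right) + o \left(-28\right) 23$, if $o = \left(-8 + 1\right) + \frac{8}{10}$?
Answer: $- \frac{40506}{5} \approx -8101.2$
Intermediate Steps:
$o = - \frac{31}{5}$ ($o = -7 + 8 \cdot \frac{1}{10} = -7 + \frac{4}{5} = - \frac{31}{5} \approx -6.2$)
$\left(-12167 + X{\left(136 \right)}\right) + o \left(-28\right) 23 = \left(-12167 + 73\right) + \left(- \frac{31}{5}\right) \left(-28\right) 23 = -12094 + \frac{868}{5} \cdot 23 = -12094 + \frac{19964}{5} = - \frac{40506}{5}$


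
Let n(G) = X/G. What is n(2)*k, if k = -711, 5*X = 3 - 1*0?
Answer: -2133/10 ≈ -213.30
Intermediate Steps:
X = ⅗ (X = (3 - 1*0)/5 = (3 + 0)/5 = (⅕)*3 = ⅗ ≈ 0.60000)
n(G) = 3/(5*G)
n(2)*k = ((⅗)/2)*(-711) = ((⅗)*(½))*(-711) = (3/10)*(-711) = -2133/10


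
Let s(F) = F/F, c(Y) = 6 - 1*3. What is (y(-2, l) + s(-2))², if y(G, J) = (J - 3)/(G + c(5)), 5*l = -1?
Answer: 121/25 ≈ 4.8400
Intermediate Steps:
l = -⅕ (l = (⅕)*(-1) = -⅕ ≈ -0.20000)
c(Y) = 3 (c(Y) = 6 - 3 = 3)
s(F) = 1
y(G, J) = (-3 + J)/(3 + G) (y(G, J) = (J - 3)/(G + 3) = (-3 + J)/(3 + G))
(y(-2, l) + s(-2))² = ((-3 - ⅕)/(3 - 2) + 1)² = (-16/5/1 + 1)² = (1*(-16/5) + 1)² = (-16/5 + 1)² = (-11/5)² = 121/25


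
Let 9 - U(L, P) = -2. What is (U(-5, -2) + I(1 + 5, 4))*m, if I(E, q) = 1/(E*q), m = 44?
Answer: 2915/6 ≈ 485.83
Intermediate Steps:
U(L, P) = 11 (U(L, P) = 9 - 1*(-2) = 9 + 2 = 11)
I(E, q) = 1/(E*q)
(U(-5, -2) + I(1 + 5, 4))*m = (11 + 1/((1 + 5)*4))*44 = (11 + (1/4)/6)*44 = (11 + (1/6)*(1/4))*44 = (11 + 1/24)*44 = (265/24)*44 = 2915/6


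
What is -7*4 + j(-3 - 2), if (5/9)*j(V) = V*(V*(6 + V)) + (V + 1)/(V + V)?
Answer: 443/25 ≈ 17.720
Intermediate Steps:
j(V) = 9*V²*(6 + V)/5 + 9*(1 + V)/(10*V) (j(V) = 9*(V*(V*(6 + V)) + (V + 1)/(V + V))/5 = 9*(V²*(6 + V) + (1 + V)/((2*V)))/5 = 9*(V²*(6 + V) + (1 + V)*(1/(2*V)))/5 = 9*(V²*(6 + V) + (1 + V)/(2*V))/5 = 9*V²*(6 + V)/5 + 9*(1 + V)/(10*V))
-7*4 + j(-3 - 2) = -7*4 + 9*(1 + (-3 - 2) + 2*(-3 - 2)⁴ + 12*(-3 - 2)³)/(10*(-3 - 2)) = -28 + (9/10)*(1 - 5 + 2*(-5)⁴ + 12*(-5)³)/(-5) = -28 + (9/10)*(-⅕)*(1 - 5 + 2*625 + 12*(-125)) = -28 + (9/10)*(-⅕)*(1 - 5 + 1250 - 1500) = -28 + (9/10)*(-⅕)*(-254) = -28 + 1143/25 = 443/25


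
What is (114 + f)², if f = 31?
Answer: 21025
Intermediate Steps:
(114 + f)² = (114 + 31)² = 145² = 21025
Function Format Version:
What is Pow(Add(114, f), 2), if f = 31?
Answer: 21025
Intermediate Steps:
Pow(Add(114, f), 2) = Pow(Add(114, 31), 2) = Pow(145, 2) = 21025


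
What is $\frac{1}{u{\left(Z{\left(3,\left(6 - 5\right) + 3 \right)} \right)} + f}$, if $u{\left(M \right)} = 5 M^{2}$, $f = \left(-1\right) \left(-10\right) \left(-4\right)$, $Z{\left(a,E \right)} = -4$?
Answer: $\frac{1}{40} \approx 0.025$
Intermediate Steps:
$f = -40$ ($f = 10 \left(-4\right) = -40$)
$\frac{1}{u{\left(Z{\left(3,\left(6 - 5\right) + 3 \right)} \right)} + f} = \frac{1}{5 \left(-4\right)^{2} - 40} = \frac{1}{5 \cdot 16 - 40} = \frac{1}{80 - 40} = \frac{1}{40}$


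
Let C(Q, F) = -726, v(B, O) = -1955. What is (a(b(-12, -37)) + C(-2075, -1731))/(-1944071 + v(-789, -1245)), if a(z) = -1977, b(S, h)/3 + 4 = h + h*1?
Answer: 2703/1946026 ≈ 0.0013890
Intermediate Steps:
b(S, h) = -12 + 6*h (b(S, h) = -12 + 3*(h + h*1) = -12 + 3*(h + h) = -12 + 3*(2*h) = -12 + 6*h)
(a(b(-12, -37)) + C(-2075, -1731))/(-1944071 + v(-789, -1245)) = (-1977 - 726)/(-1944071 - 1955) = -2703/(-1946026) = -2703*(-1/1946026) = 2703/1946026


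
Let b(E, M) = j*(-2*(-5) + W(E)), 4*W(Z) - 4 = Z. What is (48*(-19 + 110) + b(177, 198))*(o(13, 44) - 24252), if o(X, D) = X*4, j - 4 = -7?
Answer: -101694450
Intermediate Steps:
W(Z) = 1 + Z/4
j = -3 (j = 4 - 7 = -3)
o(X, D) = 4*X
b(E, M) = -33 - 3*E/4 (b(E, M) = -3*(-2*(-5) + (1 + E/4)) = -3*(10 + (1 + E/4)) = -3*(11 + E/4) = -33 - 3*E/4)
(48*(-19 + 110) + b(177, 198))*(o(13, 44) - 24252) = (48*(-19 + 110) + (-33 - 3/4*177))*(4*13 - 24252) = (48*91 + (-33 - 531/4))*(52 - 24252) = (4368 - 663/4)*(-24200) = (16809/4)*(-24200) = -101694450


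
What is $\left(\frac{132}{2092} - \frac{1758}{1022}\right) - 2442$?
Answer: $- \frac{653074680}{267253} \approx -2443.7$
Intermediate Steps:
$\left(\frac{132}{2092} - \frac{1758}{1022}\right) - 2442 = \left(132 \cdot \frac{1}{2092} - \frac{879}{511}\right) - 2442 = \left(\frac{33}{523} - \frac{879}{511}\right) - 2442 = - \frac{442854}{267253} - 2442 = - \frac{653074680}{267253}$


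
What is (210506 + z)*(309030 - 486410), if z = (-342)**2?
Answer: -58086628600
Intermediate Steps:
z = 116964
(210506 + z)*(309030 - 486410) = (210506 + 116964)*(309030 - 486410) = 327470*(-177380) = -58086628600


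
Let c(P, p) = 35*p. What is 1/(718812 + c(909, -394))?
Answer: 1/705022 ≈ 1.4184e-6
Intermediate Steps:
1/(718812 + c(909, -394)) = 1/(718812 + 35*(-394)) = 1/(718812 - 13790) = 1/705022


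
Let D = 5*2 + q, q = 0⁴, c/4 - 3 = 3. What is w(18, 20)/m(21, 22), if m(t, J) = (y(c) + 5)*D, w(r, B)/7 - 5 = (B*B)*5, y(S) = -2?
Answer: 2807/6 ≈ 467.83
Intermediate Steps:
c = 24 (c = 12 + 4*3 = 12 + 12 = 24)
q = 0
D = 10 (D = 5*2 + 0 = 10 + 0 = 10)
w(r, B) = 35 + 35*B² (w(r, B) = 35 + 7*((B*B)*5) = 35 + 7*(B²*5) = 35 + 7*(5*B²) = 35 + 35*B²)
m(t, J) = 30 (m(t, J) = (-2 + 5)*10 = 3*10 = 30)
w(18, 20)/m(21, 22) = (35 + 35*20²)/30 = (35 + 35*400)*(1/30) = (35 + 14000)*(1/30) = 14035*(1/30) = 2807/6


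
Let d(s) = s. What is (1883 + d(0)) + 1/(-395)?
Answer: 743784/395 ≈ 1883.0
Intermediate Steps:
(1883 + d(0)) + 1/(-395) = (1883 + 0) + 1/(-395) = 1883 - 1/395 = 743784/395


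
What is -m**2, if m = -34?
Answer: -1156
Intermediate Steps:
-m**2 = -1*(-34)**2 = -1*1156 = -1156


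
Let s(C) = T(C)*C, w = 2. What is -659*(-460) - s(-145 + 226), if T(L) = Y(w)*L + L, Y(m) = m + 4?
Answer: 257213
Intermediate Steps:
Y(m) = 4 + m
T(L) = 7*L (T(L) = (4 + 2)*L + L = 6*L + L = 7*L)
s(C) = 7*C**2 (s(C) = (7*C)*C = 7*C**2)
-659*(-460) - s(-145 + 226) = -659*(-460) - 7*(-145 + 226)**2 = 303140 - 7*81**2 = 303140 - 7*6561 = 303140 - 1*45927 = 303140 - 45927 = 257213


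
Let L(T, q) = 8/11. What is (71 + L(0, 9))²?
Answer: 622521/121 ≈ 5144.8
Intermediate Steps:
L(T, q) = 8/11 (L(T, q) = 8*(1/11) = 8/11)
(71 + L(0, 9))² = (71 + 8/11)² = (789/11)² = 622521/121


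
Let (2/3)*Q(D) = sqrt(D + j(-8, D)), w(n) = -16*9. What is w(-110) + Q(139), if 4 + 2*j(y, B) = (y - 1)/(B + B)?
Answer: -144 + 3*sqrt(10586657)/556 ≈ -126.44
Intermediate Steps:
j(y, B) = -2 + (-1 + y)/(4*B) (j(y, B) = -2 + ((y - 1)/(B + B))/2 = -2 + ((-1 + y)/((2*B)))/2 = -2 + ((-1 + y)*(1/(2*B)))/2 = -2 + ((-1 + y)/(2*B))/2 = -2 + (-1 + y)/(4*B))
w(n) = -144
Q(D) = 3*sqrt(D + (-9 - 8*D)/(4*D))/2 (Q(D) = 3*sqrt(D + (-1 - 8 - 8*D)/(4*D))/2 = 3*sqrt(D + (-9 - 8*D)/(4*D))/2)
w(-110) + Q(139) = -144 + 3*sqrt(-8 - 9/139 + 4*139)/4 = -144 + 3*sqrt(-8 - 9*1/139 + 556)/4 = -144 + 3*sqrt(-8 - 9/139 + 556)/4 = -144 + 3*sqrt(76163/139)/4 = -144 + 3*(sqrt(10586657)/139)/4 = -144 + 3*sqrt(10586657)/556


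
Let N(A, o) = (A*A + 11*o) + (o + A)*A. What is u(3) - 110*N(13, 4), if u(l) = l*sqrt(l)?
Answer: -47740 + 3*sqrt(3) ≈ -47735.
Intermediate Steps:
u(l) = l**(3/2)
N(A, o) = A**2 + 11*o + A*(A + o) (N(A, o) = (A**2 + 11*o) + (A + o)*A = (A**2 + 11*o) + A*(A + o) = A**2 + 11*o + A*(A + o))
u(3) - 110*N(13, 4) = 3**(3/2) - 110*(2*13**2 + 11*4 + 13*4) = 3*sqrt(3) - 110*(2*169 + 44 + 52) = 3*sqrt(3) - 110*(338 + 44 + 52) = 3*sqrt(3) - 110*434 = 3*sqrt(3) - 47740 = -47740 + 3*sqrt(3)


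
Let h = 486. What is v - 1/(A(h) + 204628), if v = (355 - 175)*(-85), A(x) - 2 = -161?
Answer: -3128375701/204469 ≈ -15300.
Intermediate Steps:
A(x) = -159 (A(x) = 2 - 161 = -159)
v = -15300 (v = 180*(-85) = -15300)
v - 1/(A(h) + 204628) = -15300 - 1/(-159 + 204628) = -15300 - 1/204469 = -3128375701/204469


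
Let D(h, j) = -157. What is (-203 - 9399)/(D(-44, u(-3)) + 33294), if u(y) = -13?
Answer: -9602/33137 ≈ -0.28977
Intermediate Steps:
(-203 - 9399)/(D(-44, u(-3)) + 33294) = (-203 - 9399)/(-157 + 33294) = -9602/33137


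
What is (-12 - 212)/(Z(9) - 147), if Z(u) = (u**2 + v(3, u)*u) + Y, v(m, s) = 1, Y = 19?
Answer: 112/19 ≈ 5.8947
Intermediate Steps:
Z(u) = 19 + u + u**2 (Z(u) = (u**2 + 1*u) + 19 = (u**2 + u) + 19 = (u + u**2) + 19 = 19 + u + u**2)
(-12 - 212)/(Z(9) - 147) = (-12 - 212)/((19 + 9 + 9**2) - 147) = -224/((19 + 9 + 81) - 147) = -224/(109 - 147) = -224/(-38) = -224*(-1/38) = 112/19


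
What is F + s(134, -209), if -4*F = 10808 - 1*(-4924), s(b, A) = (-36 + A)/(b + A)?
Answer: -58946/15 ≈ -3929.7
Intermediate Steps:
s(b, A) = (-36 + A)/(A + b)
F = -3933 (F = -(10808 - 1*(-4924))/4 = -(10808 + 4924)/4 = -¼*15732 = -3933)
F + s(134, -209) = -3933 + (-36 - 209)/(-209 + 134) = -3933 - 245/(-75) = -3933 - 1/75*(-245) = -3933 + 49/15 = -58946/15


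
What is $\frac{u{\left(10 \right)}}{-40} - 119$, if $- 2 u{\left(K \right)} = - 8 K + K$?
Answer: $- \frac{959}{8} \approx -119.88$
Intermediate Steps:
$u{\left(K \right)} = \frac{7 K}{2}$ ($u{\left(K \right)} = - \frac{- 8 K + K}{2} = - \frac{\left(-7\right) K}{2} = \frac{7 K}{2}$)
$\frac{u{\left(10 \right)}}{-40} - 119 = \frac{\frac{7}{2} \cdot 10}{-40} - 119 = 35 \left(- \frac{1}{40}\right) - 119 = - \frac{7}{8} - 119 = - \frac{959}{8}$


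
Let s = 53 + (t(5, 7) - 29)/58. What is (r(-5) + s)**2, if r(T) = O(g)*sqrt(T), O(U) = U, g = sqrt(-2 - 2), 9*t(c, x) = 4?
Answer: 756702961/272484 - 54818*sqrt(5)/261 ≈ 2307.4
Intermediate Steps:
t(c, x) = 4/9 (t(c, x) = (1/9)*4 = 4/9)
g = 2*I (g = sqrt(-4) = 2*I ≈ 2.0*I)
r(T) = 2*I*sqrt(T) (r(T) = (2*I)*sqrt(T) = 2*I*sqrt(T))
s = 27409/522 (s = 53 + (4/9 - 29)/58 = 53 - 257/9*1/58 = 53 - 257/522 = 27409/522 ≈ 52.508)
(r(-5) + s)**2 = (2*I*sqrt(-5) + 27409/522)**2 = (2*I*(I*sqrt(5)) + 27409/522)**2 = (-2*sqrt(5) + 27409/522)**2 = (27409/522 - 2*sqrt(5))**2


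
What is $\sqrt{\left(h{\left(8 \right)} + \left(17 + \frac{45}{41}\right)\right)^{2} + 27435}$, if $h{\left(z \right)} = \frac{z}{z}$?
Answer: $\frac{2 \sqrt{11682831}}{41} \approx 166.73$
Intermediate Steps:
$h{\left(z \right)} = 1$
$\sqrt{\left(h{\left(8 \right)} + \left(17 + \frac{45}{41}\right)\right)^{2} + 27435} = \sqrt{\left(1 + \left(17 + \frac{45}{41}\right)\right)^{2} + 27435} = \sqrt{\left(1 + \frac{742}{41}\right)^{2} + 27435} = \sqrt{\left(\frac{783}{41}\right)^{2} + 27435} = \sqrt{\frac{613089}{1681} + 27435} = \sqrt{\frac{46731324}{1681}} = \frac{2 \sqrt{11682831}}{41}$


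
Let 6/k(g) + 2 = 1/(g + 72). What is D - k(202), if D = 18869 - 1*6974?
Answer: 6508209/547 ≈ 11898.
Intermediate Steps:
k(g) = 6/(-2 + 1/(72 + g)) (k(g) = 6/(-2 + 1/(g + 72)) = 6/(-2 + 1/(72 + g)))
D = 11895 (D = 18869 - 6974 = 11895)
D - k(202) = 11895 - 6*(-72 - 1*202)/(143 + 2*202) = 11895 - 6*(-72 - 202)/(143 + 404) = 11895 - 6*(-274)/547 = 11895 - 1*(-1644/547) = 11895 + 1644/547 = 6508209/547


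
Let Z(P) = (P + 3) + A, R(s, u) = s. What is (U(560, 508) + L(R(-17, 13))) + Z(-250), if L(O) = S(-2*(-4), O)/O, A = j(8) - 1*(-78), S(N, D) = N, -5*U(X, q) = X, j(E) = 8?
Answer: -4649/17 ≈ -273.47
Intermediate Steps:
U(X, q) = -X/5
A = 86 (A = 8 - 1*(-78) = 8 + 78 = 86)
Z(P) = 89 + P (Z(P) = (P + 3) + 86 = (3 + P) + 86 = 89 + P)
L(O) = 8/O (L(O) = (-2*(-4))/O = 8/O)
(U(560, 508) + L(R(-17, 13))) + Z(-250) = (-⅕*560 + 8/(-17)) + (89 - 250) = (-112 + 8*(-1/17)) - 161 = (-112 - 8/17) - 161 = -1912/17 - 161 = -4649/17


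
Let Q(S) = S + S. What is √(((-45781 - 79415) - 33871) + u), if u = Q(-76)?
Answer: 3*I*√17691 ≈ 399.02*I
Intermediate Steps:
Q(S) = 2*S
u = -152 (u = 2*(-76) = -152)
√(((-45781 - 79415) - 33871) + u) = √(((-45781 - 79415) - 33871) - 152) = √((-125196 - 33871) - 152) = √(-159067 - 152) = √(-159219) = 3*I*√17691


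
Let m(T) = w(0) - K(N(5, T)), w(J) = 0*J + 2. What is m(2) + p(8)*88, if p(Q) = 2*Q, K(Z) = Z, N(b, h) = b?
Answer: 1405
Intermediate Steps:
w(J) = 2 (w(J) = 0 + 2 = 2)
m(T) = -3 (m(T) = 2 - 1*5 = 2 - 5 = -3)
m(2) + p(8)*88 = -3 + (2*8)*88 = -3 + 16*88 = -3 + 1408 = 1405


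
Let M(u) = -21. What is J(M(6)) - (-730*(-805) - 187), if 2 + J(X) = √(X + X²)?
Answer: -587465 + 2*√105 ≈ -5.8744e+5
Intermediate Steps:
J(X) = -2 + √(X + X²)
J(M(6)) - (-730*(-805) - 187) = (-2 + √(-21*(1 - 21))) - (-730*(-805) - 187) = (-2 + √(-21*(-20))) - (587650 - 187) = (-2 + √420) - 1*587463 = (-2 + 2*√105) - 587463 = -587465 + 2*√105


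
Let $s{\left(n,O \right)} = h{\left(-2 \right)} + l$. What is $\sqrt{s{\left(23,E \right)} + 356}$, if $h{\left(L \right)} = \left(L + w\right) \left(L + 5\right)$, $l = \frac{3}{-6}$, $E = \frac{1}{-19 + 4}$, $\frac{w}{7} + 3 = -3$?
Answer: $\frac{\sqrt{894}}{2} \approx 14.95$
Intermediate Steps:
$w = -42$ ($w = -21 + 7 \left(-3\right) = -21 - 21 = -42$)
$E = - \frac{1}{15}$ ($E = \frac{1}{-15} = - \frac{1}{15} \approx -0.066667$)
$l = - \frac{1}{2}$ ($l = 3 \left(- \frac{1}{6}\right) = - \frac{1}{2} \approx -0.5$)
$h{\left(L \right)} = \left(-42 + L\right) \left(5 + L\right)$ ($h{\left(L \right)} = \left(L - 42\right) \left(L + 5\right) = \left(-42 + L\right) \left(5 + L\right)$)
$s{\left(n,O \right)} = - \frac{265}{2}$ ($s{\left(n,O \right)} = \left(-210 + \left(-2\right)^{2} - -74\right) - \frac{1}{2} = \left(-210 + 4 + 74\right) - \frac{1}{2} = -132 - \frac{1}{2} = - \frac{265}{2}$)
$\sqrt{s{\left(23,E \right)} + 356} = \sqrt{- \frac{265}{2} + 356} = \sqrt{\frac{447}{2}} = \frac{\sqrt{894}}{2}$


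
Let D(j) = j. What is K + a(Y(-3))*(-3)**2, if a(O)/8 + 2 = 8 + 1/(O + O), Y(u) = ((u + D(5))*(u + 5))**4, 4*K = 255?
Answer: 31737/64 ≈ 495.89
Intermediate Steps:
K = 255/4 (K = (1/4)*255 = 255/4 ≈ 63.750)
Y(u) = (5 + u)**8 (Y(u) = ((u + 5)*(u + 5))**4 = ((5 + u)*(5 + u))**4 = ((5 + u)**2)**4 = (5 + u)**8)
a(O) = 48 + 4/O (a(O) = -16 + 8*(8 + 1/(O + O)) = -16 + 8*(8 + 1/(2*O)) = -16 + (64 + 4/O) = 48 + 4/O)
K + a(Y(-3))*(-3)**2 = 255/4 + (48 + 4/((5 - 3)**8))*(-3)**2 = 255/4 + (48 + 4/(2**8))*9 = 255/4 + (48 + 4/256)*9 = 255/4 + (48 + 4*(1/256))*9 = 255/4 + (48 + 1/64)*9 = 255/4 + (3073/64)*9 = 255/4 + 27657/64 = 31737/64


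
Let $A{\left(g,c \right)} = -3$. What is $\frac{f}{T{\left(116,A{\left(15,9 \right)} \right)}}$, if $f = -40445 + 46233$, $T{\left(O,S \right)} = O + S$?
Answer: $\frac{5788}{113} \approx 51.221$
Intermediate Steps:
$f = 5788$
$\frac{f}{T{\left(116,A{\left(15,9 \right)} \right)}} = \frac{5788}{116 - 3} = \frac{5788}{113}$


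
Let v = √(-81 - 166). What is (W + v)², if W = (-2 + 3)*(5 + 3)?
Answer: (8 + I*√247)² ≈ -183.0 + 251.46*I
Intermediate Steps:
W = 8 (W = 1*8 = 8)
v = I*√247 (v = √(-247) = I*√247 ≈ 15.716*I)
(W + v)² = (8 + I*√247)²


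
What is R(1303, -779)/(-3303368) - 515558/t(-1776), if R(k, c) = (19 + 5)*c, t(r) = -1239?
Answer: 212887620461/511609119 ≈ 416.11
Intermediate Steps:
R(k, c) = 24*c
R(1303, -779)/(-3303368) - 515558/t(-1776) = (24*(-779))/(-3303368) - 515558/(-1239) = -18696*(-1/3303368) - 515558*(-1/1239) = 2337/412921 + 515558/1239 = 212887620461/511609119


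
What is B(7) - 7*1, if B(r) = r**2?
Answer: 42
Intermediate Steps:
B(7) - 7*1 = 7**2 - 7*1 = 49 - 7 = 42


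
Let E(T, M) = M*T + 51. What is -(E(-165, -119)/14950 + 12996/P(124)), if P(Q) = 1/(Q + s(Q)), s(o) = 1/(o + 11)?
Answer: -36140165509/22425 ≈ -1.6116e+6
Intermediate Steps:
s(o) = 1/(11 + o)
E(T, M) = 51 + M*T
P(Q) = 1/(Q + 1/(11 + Q))
-(E(-165, -119)/14950 + 12996/P(124)) = -((51 - 119*(-165))/14950 + 12996/(((11 + 124)/(1 + 124*(11 + 124))))) = -((51 + 19635)*(1/14950) + 12996/((135/(1 + 124*135)))) = -(19686*(1/14950) + 12996/((135/(1 + 16740)))) = -(9843/7475 + 12996/((135/16741))) = -(9843/7475 + 12996/(((1/16741)*135))) = -(9843/7475 + 12996/(135/16741)) = -(9843/7475 + 12996*(16741/135)) = -(9843/7475 + 24174004/15) = -1*36140165509/22425 = -36140165509/22425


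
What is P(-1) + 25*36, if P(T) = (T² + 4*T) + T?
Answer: 896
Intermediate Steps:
P(T) = T² + 5*T
P(-1) + 25*36 = -(5 - 1) + 25*36 = -1*4 + 900 = -4 + 900 = 896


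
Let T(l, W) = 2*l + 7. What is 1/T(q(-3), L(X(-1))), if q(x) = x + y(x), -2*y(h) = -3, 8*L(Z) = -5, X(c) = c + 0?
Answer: 1/4 ≈ 0.25000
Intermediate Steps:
X(c) = c
L(Z) = -5/8 (L(Z) = (1/8)*(-5) = -5/8)
y(h) = 3/2 (y(h) = -1/2*(-3) = 3/2)
q(x) = 3/2 + x (q(x) = x + 3/2 = 3/2 + x)
T(l, W) = 7 + 2*l
1/T(q(-3), L(X(-1))) = 1/(7 + 2*(3/2 - 3)) = 1/(7 + 2*(-3/2)) = 1/(7 - 3) = 1/4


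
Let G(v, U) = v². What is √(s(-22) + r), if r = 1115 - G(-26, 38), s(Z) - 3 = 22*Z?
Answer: I*√42 ≈ 6.4807*I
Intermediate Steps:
s(Z) = 3 + 22*Z
r = 439 (r = 1115 - 1*(-26)² = 1115 - 1*676 = 1115 - 676 = 439)
√(s(-22) + r) = √((3 + 22*(-22)) + 439) = √((3 - 484) + 439) = √(-481 + 439) = √(-42) = I*√42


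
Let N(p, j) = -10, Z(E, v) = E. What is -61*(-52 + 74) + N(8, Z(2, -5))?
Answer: -1352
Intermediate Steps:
-61*(-52 + 74) + N(8, Z(2, -5)) = -61*(-52 + 74) - 10 = -61*22 - 10 = -1342 - 10 = -1352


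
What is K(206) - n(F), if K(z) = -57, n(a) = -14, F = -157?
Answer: -43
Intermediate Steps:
K(206) - n(F) = -57 - 1*(-14) = -57 + 14 = -43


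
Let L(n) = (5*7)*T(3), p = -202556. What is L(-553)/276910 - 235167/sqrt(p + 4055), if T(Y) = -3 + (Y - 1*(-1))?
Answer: 7/55382 + 78389*I*sqrt(198501)/66167 ≈ 0.00012639 + 527.83*I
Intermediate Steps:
T(Y) = -2 + Y (T(Y) = -3 + (Y + 1) = -3 + (1 + Y) = -2 + Y)
L(n) = 35 (L(n) = (5*7)*(-2 + 3) = 35*1 = 35)
L(-553)/276910 - 235167/sqrt(p + 4055) = 35/276910 - 235167/sqrt(-202556 + 4055) = 35*(1/276910) - 235167*(-I*sqrt(198501)/198501) = 7/55382 - 235167*(-I*sqrt(198501)/198501) = 7/55382 - (-78389)*I*sqrt(198501)/66167 = 7/55382 + 78389*I*sqrt(198501)/66167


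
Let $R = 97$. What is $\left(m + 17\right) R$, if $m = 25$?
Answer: $4074$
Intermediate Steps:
$\left(m + 17\right) R = \left(25 + 17\right) 97 = 42 \cdot 97 = 4074$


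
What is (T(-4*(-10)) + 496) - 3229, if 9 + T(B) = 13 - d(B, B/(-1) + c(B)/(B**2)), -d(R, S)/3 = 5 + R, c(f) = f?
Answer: -2594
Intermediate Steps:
d(R, S) = -15 - 3*R (d(R, S) = -3*(5 + R) = -15 - 3*R)
T(B) = 19 + 3*B (T(B) = -9 + (13 - (-15 - 3*B)) = -9 + (13 + (15 + 3*B)) = -9 + (28 + 3*B) = 19 + 3*B)
(T(-4*(-10)) + 496) - 3229 = ((19 + 3*(-4*(-10))) + 496) - 3229 = ((19 + 3*40) + 496) - 3229 = ((19 + 120) + 496) - 3229 = (139 + 496) - 3229 = 635 - 3229 = -2594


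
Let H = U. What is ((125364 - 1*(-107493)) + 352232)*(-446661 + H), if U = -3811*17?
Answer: -299242598872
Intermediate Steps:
U = -64787
H = -64787
((125364 - 1*(-107493)) + 352232)*(-446661 + H) = ((125364 - 1*(-107493)) + 352232)*(-446661 - 64787) = ((125364 + 107493) + 352232)*(-511448) = (232857 + 352232)*(-511448) = 585089*(-511448) = -299242598872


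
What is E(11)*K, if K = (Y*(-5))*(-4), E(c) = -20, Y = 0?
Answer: 0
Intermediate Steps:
K = 0 (K = (0*(-5))*(-4) = 0*(-4) = 0)
E(11)*K = -20*0 = 0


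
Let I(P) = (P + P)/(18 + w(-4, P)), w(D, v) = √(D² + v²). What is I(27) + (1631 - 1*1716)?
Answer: -36757/421 + 54*√745/421 ≈ -83.808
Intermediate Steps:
I(P) = 2*P/(18 + √(16 + P²)) (I(P) = (P + P)/(18 + √((-4)² + P²)) = (2*P)/(18 + √(16 + P²)) = 2*P/(18 + √(16 + P²)))
I(27) + (1631 - 1*1716) = 2*27/(18 + √(16 + 27²)) + (1631 - 1*1716) = 2*27/(18 + √(16 + 729)) + (1631 - 1716) = 2*27/(18 + √745) - 85 = 54/(18 + √745) - 85 = -85 + 54/(18 + √745)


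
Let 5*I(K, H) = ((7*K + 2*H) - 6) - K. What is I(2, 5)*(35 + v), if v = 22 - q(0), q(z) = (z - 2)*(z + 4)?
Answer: 208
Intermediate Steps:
q(z) = (-2 + z)*(4 + z)
v = 30 (v = 22 - (-8 + 0**2 + 2*0) = 22 - (-8 + 0 + 0) = 22 - 1*(-8) = 22 + 8 = 30)
I(K, H) = -6/5 + 2*H/5 + 6*K/5 (I(K, H) = (((7*K + 2*H) - 6) - K)/5 = (((2*H + 7*K) - 6) - K)/5 = ((-6 + 2*H + 7*K) - K)/5 = (-6 + 2*H + 6*K)/5 = -6/5 + 2*H/5 + 6*K/5)
I(2, 5)*(35 + v) = (-6/5 + (2/5)*5 + (6/5)*2)*(35 + 30) = (-6/5 + 2 + 12/5)*65 = (16/5)*65 = 208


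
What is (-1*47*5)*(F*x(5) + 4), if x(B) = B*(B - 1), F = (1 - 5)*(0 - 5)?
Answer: -94940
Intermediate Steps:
F = 20 (F = -4*(-5) = 20)
x(B) = B*(-1 + B)
(-1*47*5)*(F*x(5) + 4) = (-1*47*5)*(20*(5*(-1 + 5)) + 4) = (-47*5)*(20*(5*4) + 4) = -235*(20*20 + 4) = -235*(400 + 4) = -235*404 = -94940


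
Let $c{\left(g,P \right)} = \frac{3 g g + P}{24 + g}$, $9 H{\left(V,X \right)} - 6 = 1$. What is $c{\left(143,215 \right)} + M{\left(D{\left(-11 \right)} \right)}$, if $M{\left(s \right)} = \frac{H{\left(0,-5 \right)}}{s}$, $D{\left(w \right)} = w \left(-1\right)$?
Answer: $\frac{6095807}{16533} \approx 368.71$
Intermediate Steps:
$H{\left(V,X \right)} = \frac{7}{9}$ ($H{\left(V,X \right)} = \frac{2}{3} + \frac{1}{9} \cdot 1 = \frac{2}{3} + \frac{1}{9} = \frac{7}{9}$)
$D{\left(w \right)} = - w$
$M{\left(s \right)} = \frac{7}{9 s}$
$c{\left(g,P \right)} = \frac{P + 3 g^{2}}{24 + g}$ ($c{\left(g,P \right)} = \frac{3 g^{2} + P}{24 + g} = \frac{P + 3 g^{2}}{24 + g}$)
$c{\left(143,215 \right)} + M{\left(D{\left(-11 \right)} \right)} = \frac{215 + 3 \cdot 143^{2}}{24 + 143} + \frac{7}{9 \left(\left(-1\right) \left(-11\right)\right)} = \frac{215 + 3 \cdot 20449}{167} + \frac{7}{9 \cdot 11} = \frac{215 + 61347}{167} + \frac{7}{9} \cdot \frac{1}{11} = \frac{1}{167} \cdot 61562 + \frac{7}{99} = \frac{61562}{167} + \frac{7}{99} = \frac{6095807}{16533}$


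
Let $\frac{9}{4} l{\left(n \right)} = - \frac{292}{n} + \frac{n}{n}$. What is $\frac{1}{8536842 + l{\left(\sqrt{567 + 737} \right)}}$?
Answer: $\frac{56355965397}{481101997398666742} + \frac{657 \sqrt{326}}{240550998699333371} \approx 1.1714 \cdot 10^{-7}$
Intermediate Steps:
$l{\left(n \right)} = \frac{4}{9} - \frac{1168}{9 n}$ ($l{\left(n \right)} = \frac{4 \left(- \frac{292}{n} + \frac{n}{n}\right)}{9} = \frac{4 \left(- \frac{292}{n} + 1\right)}{9} = \frac{4 \left(1 - \frac{292}{n}\right)}{9} = \frac{4}{9} - \frac{1168}{9 n}$)
$\frac{1}{8536842 + l{\left(\sqrt{567 + 737} \right)}} = \frac{1}{8536842 + \frac{4 \left(-292 + \sqrt{567 + 737}\right)}{9 \sqrt{567 + 737}}} = \frac{1}{8536842 + \frac{4 \left(-292 + \sqrt{1304}\right)}{9 \sqrt{1304}}} = \frac{1}{8536842 + \frac{4 \left(-292 + 2 \sqrt{326}\right)}{9 \cdot 2 \sqrt{326}}} = \frac{1}{8536842 + \frac{4 \frac{\sqrt{326}}{652} \left(-292 + 2 \sqrt{326}\right)}{9}} = \frac{1}{8536842 + \frac{\sqrt{326} \left(-292 + 2 \sqrt{326}\right)}{1467}}$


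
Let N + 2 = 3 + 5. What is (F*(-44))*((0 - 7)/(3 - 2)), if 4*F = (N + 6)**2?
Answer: 11088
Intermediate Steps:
N = 6 (N = -2 + (3 + 5) = -2 + 8 = 6)
F = 36 (F = (6 + 6)**2/4 = (1/4)*12**2 = (1/4)*144 = 36)
(F*(-44))*((0 - 7)/(3 - 2)) = (36*(-44))*((0 - 7)/(3 - 2)) = -(-11088)/1 = -(-11088) = -1584*(-7) = 11088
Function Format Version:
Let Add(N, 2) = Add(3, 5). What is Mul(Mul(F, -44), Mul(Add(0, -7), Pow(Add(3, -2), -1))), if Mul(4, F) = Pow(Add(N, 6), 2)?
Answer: 11088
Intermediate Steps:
N = 6 (N = Add(-2, Add(3, 5)) = Add(-2, 8) = 6)
F = 36 (F = Mul(Rational(1, 4), Pow(Add(6, 6), 2)) = Mul(Rational(1, 4), Pow(12, 2)) = Mul(Rational(1, 4), 144) = 36)
Mul(Mul(F, -44), Mul(Add(0, -7), Pow(Add(3, -2), -1))) = Mul(Mul(36, -44), Mul(Add(0, -7), Pow(Add(3, -2), -1))) = Mul(-1584, Mul(-7, Pow(1, -1))) = Mul(-1584, Mul(-7, 1)) = Mul(-1584, -7) = 11088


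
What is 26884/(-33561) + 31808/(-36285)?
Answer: -61908916/36901845 ≈ -1.6777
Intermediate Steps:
26884/(-33561) + 31808/(-36285) = 26884*(-1/33561) + 31808*(-1/36285) = -2444/3051 - 31808/36285 = -61908916/36901845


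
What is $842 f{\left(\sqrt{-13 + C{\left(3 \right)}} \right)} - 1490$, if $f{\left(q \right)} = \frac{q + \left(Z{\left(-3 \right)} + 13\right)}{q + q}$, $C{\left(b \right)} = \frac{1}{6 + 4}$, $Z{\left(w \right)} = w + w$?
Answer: $-1069 - \frac{2947 i \sqrt{1290}}{129} \approx -1069.0 - 820.51 i$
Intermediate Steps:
$Z{\left(w \right)} = 2 w$
$C{\left(b \right)} = \frac{1}{10}$
$f{\left(q \right)} = \frac{7 + q}{2 q}$ ($f{\left(q \right)} = \frac{q + \left(2 \left(-3\right) + 13\right)}{q + q} = \frac{q + \left(-6 + 13\right)}{2 q} = \left(q + 7\right) \frac{1}{2 q} = \left(7 + q\right) \frac{1}{2 q} = \frac{7 + q}{2 q}$)
$842 f{\left(\sqrt{-13 + C{\left(3 \right)}} \right)} - 1490 = 842 \frac{7 + \sqrt{-13 + \frac{1}{10}}}{2 \sqrt{-13 + \frac{1}{10}}} - 1490 = 842 \frac{7 + \sqrt{- \frac{129}{10}}}{2 \sqrt{- \frac{129}{10}}} - 1490 = 842 \frac{7 + \frac{i \sqrt{1290}}{10}}{2 \frac{i \sqrt{1290}}{10}} - 1490 = 842 \frac{- \frac{i \sqrt{1290}}{129} \left(7 + \frac{i \sqrt{1290}}{10}\right)}{2} - 1490 = 842 \left(- \frac{i \sqrt{1290} \left(7 + \frac{i \sqrt{1290}}{10}\right)}{258}\right) - 1490 = - \frac{421 i \sqrt{1290} \left(7 + \frac{i \sqrt{1290}}{10}\right)}{129} - 1490 = -1490 - \frac{421 i \sqrt{1290} \left(7 + \frac{i \sqrt{1290}}{10}\right)}{129}$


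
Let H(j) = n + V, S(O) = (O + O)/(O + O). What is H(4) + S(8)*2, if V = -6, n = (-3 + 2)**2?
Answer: -3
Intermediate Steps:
n = 1 (n = (-1)**2 = 1)
S(O) = 1 (S(O) = (2*O)/((2*O)) = (2*O)*(1/(2*O)) = 1)
H(j) = -5 (H(j) = 1 - 6 = -5)
H(4) + S(8)*2 = -5 + 1*2 = -5 + 2 = -3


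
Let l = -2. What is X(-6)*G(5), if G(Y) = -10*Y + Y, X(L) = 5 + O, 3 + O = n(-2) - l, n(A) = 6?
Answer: -450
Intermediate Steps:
O = 5 (O = -3 + (6 - 1*(-2)) = -3 + (6 + 2) = -3 + 8 = 5)
X(L) = 10 (X(L) = 5 + 5 = 10)
G(Y) = -9*Y
X(-6)*G(5) = 10*(-9*5) = 10*(-45) = -450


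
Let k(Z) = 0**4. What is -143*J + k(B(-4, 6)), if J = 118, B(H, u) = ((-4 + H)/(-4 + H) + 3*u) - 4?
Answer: -16874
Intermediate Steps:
B(H, u) = -3 + 3*u (B(H, u) = (1 + 3*u) - 4 = -3 + 3*u)
k(Z) = 0
-143*J + k(B(-4, 6)) = -143*118 + 0 = -16874 + 0 = -16874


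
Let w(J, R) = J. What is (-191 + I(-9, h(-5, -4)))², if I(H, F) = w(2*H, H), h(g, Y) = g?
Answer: 43681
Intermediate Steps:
I(H, F) = 2*H
(-191 + I(-9, h(-5, -4)))² = (-191 + 2*(-9))² = (-191 - 18)² = (-209)² = 43681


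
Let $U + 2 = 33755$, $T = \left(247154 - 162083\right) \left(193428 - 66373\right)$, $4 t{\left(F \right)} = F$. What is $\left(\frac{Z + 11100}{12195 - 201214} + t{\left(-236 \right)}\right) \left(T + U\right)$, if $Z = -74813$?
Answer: $- \frac{119851604409604464}{189019} \approx -6.3407 \cdot 10^{11}$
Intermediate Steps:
$t{\left(F \right)} = \frac{F}{4}$
$T = 10808695905$ ($T = 85071 \cdot 127055 = 10808695905$)
$U = 33753$ ($U = -2 + 33755 = 33753$)
$\left(\frac{Z + 11100}{12195 - 201214} + t{\left(-236 \right)}\right) \left(T + U\right) = \left(\frac{-74813 + 11100}{12195 - 201214} + \frac{1}{4} \left(-236\right)\right) \left(10808695905 + 33753\right) = \left(- \frac{63713}{-189019} - 59\right) 10808729658 = \left(\left(-63713\right) \left(- \frac{1}{189019}\right) - 59\right) 10808729658 = \left(\frac{63713}{189019} - 59\right) 10808729658 = \left(- \frac{11088408}{189019}\right) 10808729658 = - \frac{119851604409604464}{189019}$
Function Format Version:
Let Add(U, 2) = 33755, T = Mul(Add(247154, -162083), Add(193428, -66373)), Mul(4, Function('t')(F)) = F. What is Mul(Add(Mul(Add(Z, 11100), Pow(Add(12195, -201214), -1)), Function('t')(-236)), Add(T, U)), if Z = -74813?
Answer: Rational(-119851604409604464, 189019) ≈ -6.3407e+11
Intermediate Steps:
Function('t')(F) = Mul(Rational(1, 4), F)
T = 10808695905 (T = Mul(85071, 127055) = 10808695905)
U = 33753 (U = Add(-2, 33755) = 33753)
Mul(Add(Mul(Add(Z, 11100), Pow(Add(12195, -201214), -1)), Function('t')(-236)), Add(T, U)) = Mul(Add(Mul(Add(-74813, 11100), Pow(Add(12195, -201214), -1)), Mul(Rational(1, 4), -236)), Add(10808695905, 33753)) = Mul(Add(Mul(-63713, Pow(-189019, -1)), -59), 10808729658) = Mul(Add(Mul(-63713, Rational(-1, 189019)), -59), 10808729658) = Mul(Add(Rational(63713, 189019), -59), 10808729658) = Mul(Rational(-11088408, 189019), 10808729658) = Rational(-119851604409604464, 189019)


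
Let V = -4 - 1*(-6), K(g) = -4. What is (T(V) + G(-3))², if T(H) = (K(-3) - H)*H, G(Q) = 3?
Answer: 81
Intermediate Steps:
V = 2 (V = -4 + 6 = 2)
T(H) = H*(-4 - H) (T(H) = (-4 - H)*H = H*(-4 - H))
(T(V) + G(-3))² = (-1*2*(4 + 2) + 3)² = (-1*2*6 + 3)² = (-12 + 3)² = (-9)² = 81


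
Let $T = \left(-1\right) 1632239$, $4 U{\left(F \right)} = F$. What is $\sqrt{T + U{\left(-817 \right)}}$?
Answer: $\frac{i \sqrt{6529773}}{2} \approx 1277.7 i$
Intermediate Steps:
$U{\left(F \right)} = \frac{F}{4}$
$T = -1632239$
$\sqrt{T + U{\left(-817 \right)}} = \sqrt{-1632239 + \frac{1}{4} \left(-817\right)} = \sqrt{-1632239 - \frac{817}{4}} = \sqrt{- \frac{6529773}{4}} = \frac{i \sqrt{6529773}}{2}$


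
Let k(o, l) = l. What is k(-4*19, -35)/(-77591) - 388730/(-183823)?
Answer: 30168383235/14263010393 ≈ 2.1151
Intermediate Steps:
k(-4*19, -35)/(-77591) - 388730/(-183823) = -35/(-77591) - 388730/(-183823) = -35*(-1/77591) - 388730*(-1/183823) = 35/77591 + 388730/183823 = 30168383235/14263010393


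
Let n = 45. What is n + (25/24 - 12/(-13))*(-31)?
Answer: -4963/312 ≈ -15.907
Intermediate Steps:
n + (25/24 - 12/(-13))*(-31) = 45 + (25/24 - 12/(-13))*(-31) = 45 + (25*(1/24) - 12*(-1/13))*(-31) = 45 + (25/24 + 12/13)*(-31) = 45 + (613/312)*(-31) = 45 - 19003/312 = -4963/312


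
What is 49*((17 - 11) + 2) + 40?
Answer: 432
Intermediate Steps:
49*((17 - 11) + 2) + 40 = 49*(6 + 2) + 40 = 49*8 + 40 = 392 + 40 = 432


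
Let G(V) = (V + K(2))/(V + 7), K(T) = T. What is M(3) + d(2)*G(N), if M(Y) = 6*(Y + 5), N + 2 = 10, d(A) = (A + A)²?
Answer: 176/3 ≈ 58.667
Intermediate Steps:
d(A) = 4*A² (d(A) = (2*A)² = 4*A²)
N = 8 (N = -2 + 10 = 8)
G(V) = (2 + V)/(7 + V) (G(V) = (V + 2)/(V + 7) = (2 + V)/(7 + V))
M(Y) = 30 + 6*Y (M(Y) = 6*(5 + Y) = 30 + 6*Y)
M(3) + d(2)*G(N) = (30 + 6*3) + (4*2²)*((2 + 8)/(7 + 8)) = (30 + 18) + (4*4)*(10/15) = 48 + 16*((1/15)*10) = 48 + 16*(⅔) = 48 + 32/3 = 176/3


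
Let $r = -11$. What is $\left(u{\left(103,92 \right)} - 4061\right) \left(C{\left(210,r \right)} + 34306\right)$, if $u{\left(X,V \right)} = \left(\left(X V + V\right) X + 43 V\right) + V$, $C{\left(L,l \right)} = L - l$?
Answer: $34026047757$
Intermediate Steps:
$u{\left(X,V \right)} = 44 V + X \left(V + V X\right)$ ($u{\left(X,V \right)} = \left(\left(V X + V\right) X + 43 V\right) + V = \left(\left(V + V X\right) X + 43 V\right) + V = \left(X \left(V + V X\right) + 43 V\right) + V = \left(43 V + X \left(V + V X\right)\right) + V = 44 V + X \left(V + V X\right)$)
$\left(u{\left(103,92 \right)} - 4061\right) \left(C{\left(210,r \right)} + 34306\right) = \left(92 \left(44 + 103 + 103^{2}\right) - 4061\right) \left(\left(210 - -11\right) + 34306\right) = \left(92 \left(44 + 103 + 10609\right) - 4061\right) \left(\left(210 + 11\right) + 34306\right) = \left(92 \cdot 10756 - 4061\right) \left(221 + 34306\right) = \left(989552 - 4061\right) 34527 = 985491 \cdot 34527 = 34026047757$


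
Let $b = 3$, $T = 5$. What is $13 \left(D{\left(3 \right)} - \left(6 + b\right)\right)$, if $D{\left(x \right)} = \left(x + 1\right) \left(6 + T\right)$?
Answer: $455$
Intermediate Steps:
$D{\left(x \right)} = 11 + 11 x$ ($D{\left(x \right)} = \left(x + 1\right) \left(6 + 5\right) = \left(1 + x\right) 11 = 11 + 11 x$)
$13 \left(D{\left(3 \right)} - \left(6 + b\right)\right) = 13 \left(\left(11 + 11 \cdot 3\right) - 9\right) = 13 \left(\left(11 + 33\right) - 9\right) = 13 \left(44 - 9\right) = 13 \cdot 35 = 455$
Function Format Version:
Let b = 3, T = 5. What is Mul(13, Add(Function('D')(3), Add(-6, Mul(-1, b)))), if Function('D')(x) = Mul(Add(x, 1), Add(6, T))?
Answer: 455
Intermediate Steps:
Function('D')(x) = Add(11, Mul(11, x)) (Function('D')(x) = Mul(Add(x, 1), Add(6, 5)) = Mul(Add(1, x), 11) = Add(11, Mul(11, x)))
Mul(13, Add(Function('D')(3), Add(-6, Mul(-1, b)))) = Mul(13, Add(Add(11, Mul(11, 3)), Add(-6, Mul(-1, 3)))) = Mul(13, Add(Add(11, 33), Add(-6, -3))) = Mul(13, Add(44, -9)) = Mul(13, 35) = 455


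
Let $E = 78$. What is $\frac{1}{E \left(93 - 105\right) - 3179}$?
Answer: $- \frac{1}{4115} \approx -0.00024301$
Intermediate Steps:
$\frac{1}{E \left(93 - 105\right) - 3179} = \frac{1}{78 \left(93 - 105\right) - 3179} = \frac{1}{78 \left(-12\right) - 3179} = \frac{1}{-936 - 3179} = \frac{1}{-4115} = - \frac{1}{4115}$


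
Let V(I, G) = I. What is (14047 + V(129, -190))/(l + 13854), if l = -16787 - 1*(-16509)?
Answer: 1772/1697 ≈ 1.0442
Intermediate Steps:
l = -278 (l = -16787 + 16509 = -278)
(14047 + V(129, -190))/(l + 13854) = (14047 + 129)/(-278 + 13854) = 14176/13576 = 14176*(1/13576) = 1772/1697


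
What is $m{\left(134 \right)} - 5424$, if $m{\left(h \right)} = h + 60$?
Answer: $-5230$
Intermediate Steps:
$m{\left(h \right)} = 60 + h$
$m{\left(134 \right)} - 5424 = \left(60 + 134\right) - 5424 = 194 - 5424 = -5230$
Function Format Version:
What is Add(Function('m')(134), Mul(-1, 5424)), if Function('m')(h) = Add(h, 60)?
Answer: -5230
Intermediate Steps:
Function('m')(h) = Add(60, h)
Add(Function('m')(134), Mul(-1, 5424)) = Add(Add(60, 134), Mul(-1, 5424)) = Add(194, -5424) = -5230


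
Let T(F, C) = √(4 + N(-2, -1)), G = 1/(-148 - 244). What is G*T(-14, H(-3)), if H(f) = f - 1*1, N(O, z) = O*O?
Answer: -√2/196 ≈ -0.0072154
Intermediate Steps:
N(O, z) = O²
G = -1/392 (G = 1/(-392) = -1/392 ≈ -0.0025510)
H(f) = -1 + f (H(f) = f - 1 = -1 + f)
T(F, C) = 2*√2 (T(F, C) = √(4 + (-2)²) = √(4 + 4) = √8 = 2*√2)
G*T(-14, H(-3)) = -√2/196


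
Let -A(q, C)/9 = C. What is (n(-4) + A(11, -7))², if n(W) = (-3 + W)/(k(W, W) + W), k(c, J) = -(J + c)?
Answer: 60025/16 ≈ 3751.6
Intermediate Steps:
k(c, J) = -J - c
A(q, C) = -9*C
n(W) = -(-3 + W)/W (n(W) = (-3 + W)/((-W - W) + W) = (-3 + W)/(-2*W + W) = (-3 + W)/((-W)) = (-3 + W)*(-1/W) = -(-3 + W)/W)
(n(-4) + A(11, -7))² = ((3 - 1*(-4))/(-4) - 9*(-7))² = (-(3 + 4)/4 + 63)² = (-¼*7 + 63)² = (-7/4 + 63)² = (245/4)² = 60025/16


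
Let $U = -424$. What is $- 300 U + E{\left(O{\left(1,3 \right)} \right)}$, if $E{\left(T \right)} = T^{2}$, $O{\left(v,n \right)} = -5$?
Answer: $127225$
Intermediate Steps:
$- 300 U + E{\left(O{\left(1,3 \right)} \right)} = \left(-300\right) \left(-424\right) + \left(-5\right)^{2} = 127200 + 25 = 127225$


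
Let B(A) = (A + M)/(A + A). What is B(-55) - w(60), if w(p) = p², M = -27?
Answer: -197959/55 ≈ -3599.3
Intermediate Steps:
B(A) = (-27 + A)/(2*A) (B(A) = (A - 27)/(A + A) = (-27 + A)/((2*A)) = (-27 + A)*(1/(2*A)) = (-27 + A)/(2*A))
B(-55) - w(60) = (½)*(-27 - 55)/(-55) - 1*60² = (½)*(-1/55)*(-82) - 1*3600 = 41/55 - 3600 = -197959/55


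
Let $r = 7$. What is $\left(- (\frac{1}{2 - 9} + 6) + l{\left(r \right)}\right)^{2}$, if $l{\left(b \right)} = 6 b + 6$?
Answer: $\frac{87025}{49} \approx 1776.0$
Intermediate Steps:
$l{\left(b \right)} = 6 + 6 b$
$\left(- (\frac{1}{2 - 9} + 6) + l{\left(r \right)}\right)^{2} = \left(- (\frac{1}{2 - 9} + 6) + \left(6 + 6 \cdot 7\right)\right)^{2} = \left(- (\frac{1}{-7} + 6) + \left(6 + 42\right)\right)^{2} = \left(- (- \frac{1}{7} + 6) + 48\right)^{2} = \left(\left(-1\right) \frac{41}{7} + 48\right)^{2} = \left(- \frac{41}{7} + 48\right)^{2} = \left(\frac{295}{7}\right)^{2} = \frac{87025}{49}$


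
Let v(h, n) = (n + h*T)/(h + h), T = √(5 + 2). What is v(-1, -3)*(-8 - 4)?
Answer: -18 - 6*√7 ≈ -33.875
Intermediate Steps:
T = √7 ≈ 2.6458
v(h, n) = (n + h*√7)/(2*h) (v(h, n) = (n + h*√7)/(h + h) = (n + h*√7)/((2*h)) = (n + h*√7)*(1/(2*h)) = (n + h*√7)/(2*h))
v(-1, -3)*(-8 - 4) = ((½)*(-3 - √7)/(-1))*(-8 - 4) = ((½)*(-1)*(-3 - √7))*(-12) = (3/2 + √7/2)*(-12) = -18 - 6*√7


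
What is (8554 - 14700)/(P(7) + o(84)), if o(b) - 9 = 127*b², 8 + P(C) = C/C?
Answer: -3073/448057 ≈ -0.0068585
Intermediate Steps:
P(C) = -7 (P(C) = -8 + C/C = -8 + 1 = -7)
o(b) = 9 + 127*b²
(8554 - 14700)/(P(7) + o(84)) = (8554 - 14700)/(-7 + (9 + 127*84²)) = -6146/(-7 + (9 + 127*7056)) = -6146/(-7 + (9 + 896112)) = -6146/(-7 + 896121) = -6146/896114 = -6146*1/896114 = -3073/448057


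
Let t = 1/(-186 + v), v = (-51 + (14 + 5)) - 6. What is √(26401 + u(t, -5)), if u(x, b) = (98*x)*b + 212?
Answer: √425843/4 ≈ 163.14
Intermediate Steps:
v = -38 (v = (-51 + 19) - 6 = -32 - 6 = -38)
t = -1/224 (t = 1/(-186 - 38) = 1/(-224) = -1/224 ≈ -0.0044643)
u(x, b) = 212 + 98*b*x (u(x, b) = 98*b*x + 212 = 212 + 98*b*x)
√(26401 + u(t, -5)) = √(26401 + (212 + 98*(-5)*(-1/224))) = √(26401 + (212 + 35/16)) = √(26401 + 3427/16) = √(425843/16) = √425843/4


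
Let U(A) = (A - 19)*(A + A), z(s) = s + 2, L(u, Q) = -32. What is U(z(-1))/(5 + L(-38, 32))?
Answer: 4/3 ≈ 1.3333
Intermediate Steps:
z(s) = 2 + s
U(A) = 2*A*(-19 + A) (U(A) = (-19 + A)*(2*A) = 2*A*(-19 + A))
U(z(-1))/(5 + L(-38, 32)) = (2*(2 - 1)*(-19 + (2 - 1)))/(5 - 32) = (2*1*(-19 + 1))/(-27) = -2*(-18)/27 = -1/27*(-36) = 4/3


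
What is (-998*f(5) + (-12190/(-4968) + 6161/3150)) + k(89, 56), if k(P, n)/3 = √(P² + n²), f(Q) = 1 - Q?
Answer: 75532141/18900 + 3*√11057 ≈ 4311.9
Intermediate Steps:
k(P, n) = 3*√(P² + n²)
(-998*f(5) + (-12190/(-4968) + 6161/3150)) + k(89, 56) = (-998*(1 - 1*5) + (-12190/(-4968) + 6161/3150)) + 3*√(89² + 56²) = (-998*(1 - 5) + (-12190*(-1/4968) + 6161*(1/3150))) + 3*√(7921 + 3136) = (-998*(-4) + (265/108 + 6161/3150)) + 3*√11057 = (3992 + 83341/18900) + 3*√11057 = 75532141/18900 + 3*√11057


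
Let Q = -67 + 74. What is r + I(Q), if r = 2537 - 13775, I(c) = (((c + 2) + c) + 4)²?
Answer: -10838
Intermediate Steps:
Q = 7
I(c) = (6 + 2*c)² (I(c) = (((2 + c) + c) + 4)² = ((2 + 2*c) + 4)² = (6 + 2*c)²)
r = -11238
r + I(Q) = -11238 + 4*(3 + 7)² = -11238 + 4*10² = -11238 + 4*100 = -11238 + 400 = -10838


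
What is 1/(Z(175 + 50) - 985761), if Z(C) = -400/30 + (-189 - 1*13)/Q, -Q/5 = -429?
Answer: -2145/2114486147 ≈ -1.0144e-6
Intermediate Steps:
Q = 2145 (Q = -5*(-429) = 2145)
Z(C) = -28802/2145 (Z(C) = -400/30 + (-189 - 1*13)/2145 = -400*1/30 + (-189 - 13)*(1/2145) = -40/3 - 202*1/2145 = -40/3 - 202/2145 = -28802/2145)
1/(Z(175 + 50) - 985761) = 1/(-28802/2145 - 985761) = 1/(-2114486147/2145) = -2145/2114486147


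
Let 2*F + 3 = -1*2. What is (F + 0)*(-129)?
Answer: 645/2 ≈ 322.50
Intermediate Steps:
F = -5/2 (F = -3/2 + (-1*2)/2 = -3/2 + (½)*(-2) = -3/2 - 1 = -5/2 ≈ -2.5000)
(F + 0)*(-129) = (-5/2 + 0)*(-129) = -5/2*(-129) = 645/2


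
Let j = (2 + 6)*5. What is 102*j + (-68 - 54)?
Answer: 3958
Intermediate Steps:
j = 40 (j = 8*5 = 40)
102*j + (-68 - 54) = 102*40 + (-68 - 54) = 4080 - 122 = 3958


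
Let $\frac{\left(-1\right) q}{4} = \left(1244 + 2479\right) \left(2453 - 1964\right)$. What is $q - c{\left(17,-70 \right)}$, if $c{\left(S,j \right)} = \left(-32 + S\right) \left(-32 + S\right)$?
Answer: $-7282413$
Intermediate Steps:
$c{\left(S,j \right)} = \left(-32 + S\right)^{2}$
$q = -7282188$ ($q = - 4 \left(1244 + 2479\right) \left(2453 - 1964\right) = - 4 \cdot 3723 \cdot 489 = \left(-4\right) 1820547 = -7282188$)
$q - c{\left(17,-70 \right)} = -7282188 - \left(-32 + 17\right)^{2} = -7282188 - \left(-15\right)^{2} = -7282188 - 225 = -7282413$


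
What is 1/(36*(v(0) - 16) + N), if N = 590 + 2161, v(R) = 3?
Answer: 1/2283 ≈ 0.00043802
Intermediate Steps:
N = 2751
1/(36*(v(0) - 16) + N) = 1/(36*(3 - 16) + 2751) = 1/(36*(-13) + 2751) = 1/(-468 + 2751) = 1/2283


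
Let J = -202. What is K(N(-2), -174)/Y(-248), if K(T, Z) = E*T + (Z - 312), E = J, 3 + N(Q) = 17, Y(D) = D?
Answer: 1657/124 ≈ 13.363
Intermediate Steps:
N(Q) = 14 (N(Q) = -3 + 17 = 14)
E = -202
K(T, Z) = -312 + Z - 202*T (K(T, Z) = -202*T + (Z - 312) = -202*T + (-312 + Z) = -312 + Z - 202*T)
K(N(-2), -174)/Y(-248) = (-312 - 174 - 202*14)/(-248) = (-312 - 174 - 2828)*(-1/248) = -3314*(-1/248) = 1657/124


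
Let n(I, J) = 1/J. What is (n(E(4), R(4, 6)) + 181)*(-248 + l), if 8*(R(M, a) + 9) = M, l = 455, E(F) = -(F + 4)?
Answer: 636525/17 ≈ 37443.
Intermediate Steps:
E(F) = -4 - F (E(F) = -(4 + F) = -4 - F)
R(M, a) = -9 + M/8
(n(E(4), R(4, 6)) + 181)*(-248 + l) = (1/(-9 + (⅛)*4) + 181)*(-248 + 455) = (1/(-9 + ½) + 181)*207 = (1/(-17/2) + 181)*207 = (-2/17 + 181)*207 = (3075/17)*207 = 636525/17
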